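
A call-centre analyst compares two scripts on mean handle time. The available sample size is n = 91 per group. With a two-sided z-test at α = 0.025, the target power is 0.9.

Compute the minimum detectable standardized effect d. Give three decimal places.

d ≈ 0.522

Need Φ(δ − 2.241) = 0.9, so δ = 2.241 + 1.282 = 3.523.
(Lower-tail contribution to power is negligible for δ > 0.)
δ = d·√(n/2) ⇒ d = δ/√(n/2) = 3.523/√(91/2) = 0.5223.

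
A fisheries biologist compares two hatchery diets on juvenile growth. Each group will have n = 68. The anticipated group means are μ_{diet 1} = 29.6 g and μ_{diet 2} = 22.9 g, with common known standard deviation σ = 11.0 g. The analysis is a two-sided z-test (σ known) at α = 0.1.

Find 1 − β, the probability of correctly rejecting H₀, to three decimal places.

Power ≈ 0.972

Standardized effect: d = |μ_{diet 1} − μ_{diet 2}| / σ = |29.6 − 22.9| / 11.0 = 0.6091
Noncentrality parameter: δ = d·√(n/2) = 0.6091 × √(68/2) = 3.5516
Two-sided α = 0.1 → critical value z_{0.05} = 1.645.
Power = Φ(δ − 1.645) + Φ(−δ − 1.645) = Φ(1.907) + Φ(-5.196) = 0.9717 + 0.0000 = 0.9717.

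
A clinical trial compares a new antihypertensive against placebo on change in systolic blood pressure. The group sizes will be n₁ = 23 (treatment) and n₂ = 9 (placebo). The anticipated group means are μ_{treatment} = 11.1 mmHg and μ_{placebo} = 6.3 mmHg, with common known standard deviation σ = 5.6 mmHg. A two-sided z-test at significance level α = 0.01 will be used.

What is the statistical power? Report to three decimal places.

Power ≈ 0.346

Standardized effect: d = |μ_{treatment} − μ_{placebo}| / σ = |11.1 − 6.3| / 5.6 = 0.8571
Noncentrality parameter: δ = d / √(1/n₁ + 1/n₂) = 0.8571 / √(1/23 + 1/9) = 2.1800
Critical value for a two-sided test at α = 0.01: z_{α/2} = 2.576.
Power = Φ(δ − 2.576) + Φ(−δ − 2.576) = Φ(-0.396) + Φ(-4.756) = 0.3461 + 0.0000 = 0.3461.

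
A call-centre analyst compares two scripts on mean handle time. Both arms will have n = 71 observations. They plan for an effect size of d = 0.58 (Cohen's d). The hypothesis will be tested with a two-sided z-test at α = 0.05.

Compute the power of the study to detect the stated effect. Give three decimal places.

Noncentrality parameter: δ = d·√(n/2) = 0.58 × √(71/2) = 3.4557
Two-sided α = 0.05 → critical value z_{0.025} = 1.960.
Power = Φ(δ − 1.960) + Φ(−δ − 1.960) = Φ(1.496) + Φ(-5.416) = 0.9326 + 0.0000 = 0.9326.

Power ≈ 0.933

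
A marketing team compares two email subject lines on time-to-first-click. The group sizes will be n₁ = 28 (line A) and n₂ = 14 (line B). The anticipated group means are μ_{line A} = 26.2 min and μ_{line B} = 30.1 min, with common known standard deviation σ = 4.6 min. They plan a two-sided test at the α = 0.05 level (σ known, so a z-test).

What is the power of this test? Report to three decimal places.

Standardized effect: d = |μ_{line A} − μ_{line B}| / σ = |26.2 − 30.1| / 4.6 = 0.8478
Noncentrality parameter: δ = d / √(1/n₁ + 1/n₂) = 0.8478 / √(1/28 + 1/14) = 2.5902
Two-sided α = 0.05 → critical value z_{0.025} = 1.960.
Power = Φ(δ − 1.960) + Φ(−δ − 1.960) = Φ(0.630) + Φ(-4.550) = 0.7357 + 0.0000 = 0.7357.

Power ≈ 0.736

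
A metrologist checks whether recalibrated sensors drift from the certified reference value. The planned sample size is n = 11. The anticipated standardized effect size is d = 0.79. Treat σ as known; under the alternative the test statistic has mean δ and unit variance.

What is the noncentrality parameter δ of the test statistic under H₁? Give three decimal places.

δ ≈ 2.620

The noncentrality parameter scales effect size by the design's sample-size factor: δ = d·√n = 0.79 × √11 = 2.6201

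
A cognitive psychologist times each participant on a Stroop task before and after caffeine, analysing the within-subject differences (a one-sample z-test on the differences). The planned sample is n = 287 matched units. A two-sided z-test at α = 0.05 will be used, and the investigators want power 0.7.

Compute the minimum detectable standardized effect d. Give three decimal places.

d ≈ 0.147

Required noncentrality: δ = z_{0.025} + z_{0.30} = 1.960 + 0.524 = 2.484.
(The second rejection-region term Φ(−δ − z_{α/2}) is negligible and dropped.)
δ = d·√n ⇒ d = δ/√n = 2.484/√287 = 0.1466.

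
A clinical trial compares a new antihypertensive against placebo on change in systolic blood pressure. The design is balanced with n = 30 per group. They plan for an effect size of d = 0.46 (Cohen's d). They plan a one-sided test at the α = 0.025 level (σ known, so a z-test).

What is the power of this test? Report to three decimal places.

Noncentrality parameter: δ = d·√(n/2) = 0.46 × √(30/2) = 1.7816
One-sided α = 0.025 → critical value z_{0.025} = 1.960.
Power = P(Z > 1.960 − δ) = Φ(-0.178) = 0.4292.

Power ≈ 0.429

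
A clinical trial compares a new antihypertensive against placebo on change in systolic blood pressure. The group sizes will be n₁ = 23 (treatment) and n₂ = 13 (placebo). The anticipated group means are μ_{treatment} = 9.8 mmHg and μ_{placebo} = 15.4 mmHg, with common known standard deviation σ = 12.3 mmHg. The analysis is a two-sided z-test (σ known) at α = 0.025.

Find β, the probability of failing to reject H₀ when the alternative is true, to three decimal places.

Standardized effect: d = |μ_{treatment} − μ_{placebo}| / σ = |9.8 − 15.4| / 12.3 = 0.4553
Noncentrality parameter: δ = d / √(1/n₁ + 1/n₂) = 0.4553 / √(1/23 + 1/13) = 1.3121
Two-sided α = 0.025 → critical value z_{0.0125} = 2.241.
Power = Φ(δ − 2.241) + Φ(−δ − 2.241) = Φ(-0.929) + Φ(-3.554) = 0.1764 + 0.0002 = 0.1766.
Type II error: β = 1 − power = 1 − 0.1766 = 0.8234.

β ≈ 0.823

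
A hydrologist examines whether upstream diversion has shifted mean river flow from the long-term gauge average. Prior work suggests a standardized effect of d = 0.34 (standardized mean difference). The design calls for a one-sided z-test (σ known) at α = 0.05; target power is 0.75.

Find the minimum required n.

Set Φ(δ − 1.645) = 0.75; then δ − 1.645 = Φ⁻¹(0.75) = 0.674, giving δ = 2.319.
δ = d·√n ⇒ n = (δ/d)² = (2.319 / 0.34)² = 46.53.
Round up to the next whole unit.

n = 47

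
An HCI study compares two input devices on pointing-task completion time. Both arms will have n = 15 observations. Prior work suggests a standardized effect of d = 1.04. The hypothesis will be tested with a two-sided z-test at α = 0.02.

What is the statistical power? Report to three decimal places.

Noncentrality parameter: δ = d·√(n/2) = 1.04 × √(15/2) = 2.8482
Two-sided α = 0.02 → critical value z_{0.01} = 2.326.
Power = Φ(δ − 2.326) + Φ(−δ − 2.326) = Φ(0.522) + Φ(-5.175) = 0.6991 + 0.0000 = 0.6991.

Power ≈ 0.699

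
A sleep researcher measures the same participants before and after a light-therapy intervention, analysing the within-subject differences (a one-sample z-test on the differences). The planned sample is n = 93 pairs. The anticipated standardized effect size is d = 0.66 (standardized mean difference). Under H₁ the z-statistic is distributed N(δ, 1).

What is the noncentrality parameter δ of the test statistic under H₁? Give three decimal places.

The noncentrality parameter scales effect size by the design's sample-size factor: δ = d·√n = 0.66 × √93 = 6.3648

δ ≈ 6.365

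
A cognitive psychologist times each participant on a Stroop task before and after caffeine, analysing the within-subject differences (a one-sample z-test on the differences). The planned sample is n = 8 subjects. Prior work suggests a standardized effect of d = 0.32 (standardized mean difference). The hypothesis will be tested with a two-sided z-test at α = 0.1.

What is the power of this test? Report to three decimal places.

Noncentrality parameter: δ = d·√n = 0.32 × √8 = 0.9051
Critical value for a two-sided test at α = 0.1: z_{α/2} = 1.645.
Power = Φ(δ − 1.645) + Φ(−δ − 1.645) = Φ(-0.740) + Φ(-2.550) = 0.2297 + 0.0054 = 0.2351.

Power ≈ 0.235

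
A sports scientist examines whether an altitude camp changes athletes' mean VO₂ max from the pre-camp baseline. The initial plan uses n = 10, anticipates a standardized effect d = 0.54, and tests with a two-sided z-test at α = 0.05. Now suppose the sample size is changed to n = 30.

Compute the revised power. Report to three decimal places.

With n = 30: δ = d·√n = 0.54 × √30 = 2.9577. Critical value z_{0.025} = 1.960.
Revised power = Φ(δ − 1.960) + Φ(−δ − 1.960) = Φ(0.998) + Φ(-4.918) = 0.8408 + 0.0000 = 0.8408.

Power ≈ 0.841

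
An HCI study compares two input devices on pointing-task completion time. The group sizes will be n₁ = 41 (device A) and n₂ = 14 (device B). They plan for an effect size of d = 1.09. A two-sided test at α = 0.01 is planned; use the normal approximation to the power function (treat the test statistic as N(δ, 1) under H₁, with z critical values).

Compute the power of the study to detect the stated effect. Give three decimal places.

Noncentrality parameter: δ = d / √(1/n₁ + 1/n₂) = 1.09 / √(1/41 + 1/14) = 3.5213
Critical value for a two-sided test at α = 0.01: z_{α/2} = 2.576.
Power = Φ(δ − 2.576) + Φ(−δ − 2.576) = Φ(0.945) + Φ(-6.097) = 0.8278 + 0.0000 = 0.8278.

Power ≈ 0.828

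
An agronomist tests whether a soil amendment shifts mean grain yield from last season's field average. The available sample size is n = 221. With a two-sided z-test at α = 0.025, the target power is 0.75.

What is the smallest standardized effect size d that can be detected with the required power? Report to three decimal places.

Need Φ(δ − 2.241) = 0.75, so δ = 2.241 + 0.674 = 2.916.
(Lower-tail contribution to power is negligible for δ > 0.)
δ = d·√n ⇒ d = δ/√n = 2.916/√221 = 0.1961.

d ≈ 0.196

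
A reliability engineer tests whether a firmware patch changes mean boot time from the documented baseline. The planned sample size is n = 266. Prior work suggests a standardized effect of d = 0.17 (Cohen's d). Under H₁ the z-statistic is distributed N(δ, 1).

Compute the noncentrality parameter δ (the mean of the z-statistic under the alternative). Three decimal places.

δ = d·√n = 0.17 × √266 = 2.7726

δ ≈ 2.773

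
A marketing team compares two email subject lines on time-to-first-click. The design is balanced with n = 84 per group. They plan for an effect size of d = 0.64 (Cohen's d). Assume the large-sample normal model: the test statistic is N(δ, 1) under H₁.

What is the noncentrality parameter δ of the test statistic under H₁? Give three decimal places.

δ = d·√(n/2) = 0.64 × √(84/2) = 4.1477

δ ≈ 4.148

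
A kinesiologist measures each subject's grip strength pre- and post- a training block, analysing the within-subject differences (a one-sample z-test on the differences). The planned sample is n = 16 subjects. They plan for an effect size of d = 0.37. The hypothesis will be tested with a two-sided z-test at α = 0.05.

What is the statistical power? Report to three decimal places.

Power ≈ 0.316

Noncentrality parameter: δ = d·√n = 0.37 × √16 = 1.4800
Two-sided α = 0.05 → critical value z_{0.025} = 1.960.
Power = Φ(δ − 1.960) + Φ(−δ − 1.960) = Φ(-0.480) + Φ(-3.440) = 0.3156 + 0.0003 = 0.3159.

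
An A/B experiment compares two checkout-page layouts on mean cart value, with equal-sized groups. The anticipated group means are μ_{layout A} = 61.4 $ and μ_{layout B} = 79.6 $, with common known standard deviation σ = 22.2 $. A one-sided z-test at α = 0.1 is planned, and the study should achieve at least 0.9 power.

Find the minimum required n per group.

n = 20 per group

Standardized effect: d = |μ_{layout A} − μ_{layout B}| / σ = |61.4 − 79.6| / 22.2 = 0.8198
Set Φ(δ − 1.282) = 0.9; then δ − 1.282 = Φ⁻¹(0.9) = 1.282, giving δ = 2.563.
δ = d·√(n/2) ⇒ n = 2(δ/d)² = 2 × (2.563 / 0.8198)² = 19.55.
Rounding up, n = 20 per group.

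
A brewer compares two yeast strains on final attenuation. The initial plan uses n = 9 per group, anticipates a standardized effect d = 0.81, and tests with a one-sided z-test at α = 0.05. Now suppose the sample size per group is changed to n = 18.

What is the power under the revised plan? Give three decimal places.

Power ≈ 0.784

With n = 18 per group: δ = d·√(n/2) = 0.81 × √(18/2) = 2.4300. Critical value z_{0.05} = 1.645.
Revised power = P(Z > 1.645 − δ) = Φ(0.785) = 0.7838.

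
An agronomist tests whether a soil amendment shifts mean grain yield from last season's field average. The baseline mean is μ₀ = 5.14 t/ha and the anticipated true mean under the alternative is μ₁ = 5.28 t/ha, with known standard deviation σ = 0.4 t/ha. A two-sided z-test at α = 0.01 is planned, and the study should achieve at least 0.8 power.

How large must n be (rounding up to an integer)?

Standardized effect: d = |μ₁ − μ₀| / σ = |5.28 − 5.14| / 0.4 = 0.3500
Set Φ(δ − 2.576) = 0.8; then δ − 2.576 = Φ⁻¹(0.8) = 0.842, giving δ = 3.417.
(For δ > 0 the lower-tail rejection region contributes negligibly to power, so the one-term inversion is standard.)
δ = d·√n ⇒ n = (δ/d)² = (3.417 / 0.3500)² = 95.34.
Round up to the next whole unit.

n = 96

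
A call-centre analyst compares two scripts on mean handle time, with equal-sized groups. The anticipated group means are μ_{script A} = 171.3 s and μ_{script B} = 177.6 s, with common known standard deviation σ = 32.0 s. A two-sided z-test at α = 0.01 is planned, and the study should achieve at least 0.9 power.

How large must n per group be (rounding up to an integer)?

Standardized effect: d = |μ_{script A} − μ_{script B}| / σ = |171.3 − 177.6| / 32.0 = 0.1969
Set Φ(δ − 2.576) = 0.9; then δ − 2.576 = Φ⁻¹(0.9) = 1.282, giving δ = 3.857.
(For δ > 0 the lower-tail rejection region contributes negligibly to power, so the one-term inversion is standard.)
δ = d·√(n/2) ⇒ n = 2(δ/d)² = 2 × (3.857 / 0.1969)² = 767.77.
Rounding up, n = 768 per group.

n = 768 per group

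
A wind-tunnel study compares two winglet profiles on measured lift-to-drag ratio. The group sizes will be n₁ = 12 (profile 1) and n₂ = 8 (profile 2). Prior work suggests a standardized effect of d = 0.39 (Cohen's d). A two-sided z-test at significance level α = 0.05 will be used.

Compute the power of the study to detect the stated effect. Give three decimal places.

Power ≈ 0.137

Noncentrality parameter: δ = d / √(1/n₁ + 1/n₂) = 0.39 / √(1/12 + 1/8) = 0.8544
Two-sided α = 0.05 → critical value z_{0.025} = 1.960.
Power = Φ(δ − 1.960) + Φ(−δ − 1.960) = Φ(-1.106) + Φ(-2.814) = 0.1345 + 0.0024 = 0.1369.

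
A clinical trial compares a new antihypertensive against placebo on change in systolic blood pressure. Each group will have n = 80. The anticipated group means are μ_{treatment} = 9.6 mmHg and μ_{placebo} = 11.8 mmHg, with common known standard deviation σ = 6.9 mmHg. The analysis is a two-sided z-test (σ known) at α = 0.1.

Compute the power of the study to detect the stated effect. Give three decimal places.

Standardized effect: d = |μ_{treatment} − μ_{placebo}| / σ = |9.6 − 11.8| / 6.9 = 0.3188
Noncentrality parameter: δ = d·√(n/2) = 0.3188 × √(80/2) = 2.0165
Critical value for a two-sided test at α = 0.1: z_{α/2} = 1.645.
Power = Φ(δ − 1.645) + Φ(−δ − 1.645) = Φ(0.372) + Φ(-3.661) = 0.6449 + 0.0001 = 0.6451.

Power ≈ 0.645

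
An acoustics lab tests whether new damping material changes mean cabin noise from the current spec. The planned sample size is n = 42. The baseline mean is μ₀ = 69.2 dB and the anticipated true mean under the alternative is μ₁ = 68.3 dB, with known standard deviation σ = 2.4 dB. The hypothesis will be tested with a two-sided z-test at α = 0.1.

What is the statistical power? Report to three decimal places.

Power ≈ 0.784

Standardized effect: d = |μ₁ − μ₀| / σ = |68.3 − 69.2| / 2.4 = 0.3750
Noncentrality parameter: δ = d·√n = 0.3750 × √42 = 2.4303
Critical value for a two-sided test at α = 0.1: z_{α/2} = 1.645.
Power = Φ(δ − 1.645) + Φ(−δ − 1.645) = Φ(0.785) + Φ(-4.075) = 0.7839 + 0.0000 = 0.7839.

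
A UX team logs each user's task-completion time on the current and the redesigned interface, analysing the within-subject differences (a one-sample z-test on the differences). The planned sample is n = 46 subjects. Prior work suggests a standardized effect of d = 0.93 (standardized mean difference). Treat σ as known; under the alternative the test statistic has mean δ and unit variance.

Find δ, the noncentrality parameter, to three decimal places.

δ ≈ 6.308

δ = d·√n = 0.93 × √46 = 6.3076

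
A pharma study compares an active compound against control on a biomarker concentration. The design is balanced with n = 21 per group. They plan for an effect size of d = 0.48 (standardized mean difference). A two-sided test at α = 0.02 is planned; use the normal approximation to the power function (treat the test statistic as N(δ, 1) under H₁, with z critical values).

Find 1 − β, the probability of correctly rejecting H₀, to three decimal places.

Power ≈ 0.220

Noncentrality parameter: δ = d·√(n/2) = 0.48 × √(21/2) = 1.5554
Two-sided α = 0.02 → critical value z_{0.01} = 2.326.
Power = Φ(δ − 2.326) + Φ(−δ − 2.326) = Φ(-0.771) + Φ(-3.882) = 0.2204 + 0.0001 = 0.2204.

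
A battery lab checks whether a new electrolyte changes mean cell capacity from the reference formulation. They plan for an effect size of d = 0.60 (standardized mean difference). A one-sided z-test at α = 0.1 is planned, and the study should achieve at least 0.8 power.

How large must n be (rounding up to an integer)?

Set Φ(δ − 1.282) = 0.8; then δ − 1.282 = Φ⁻¹(0.8) = 0.842, giving δ = 2.123.
δ = d·√n ⇒ n = (δ/d)² = (2.123 / 0.60)² = 12.52.
Rounding up, n = 13.

n = 13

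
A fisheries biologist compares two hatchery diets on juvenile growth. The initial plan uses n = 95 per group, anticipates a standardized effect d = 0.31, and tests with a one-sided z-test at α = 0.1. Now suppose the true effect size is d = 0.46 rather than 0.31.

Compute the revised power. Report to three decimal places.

With d = 0.46: δ = d·√(n/2) = 0.46 × √(95/2) = 3.1703. Critical value z_{0.1} = 1.282.
Revised power = P(Z > 1.282 − δ) = Φ(1.889) = 0.9705.

Power ≈ 0.971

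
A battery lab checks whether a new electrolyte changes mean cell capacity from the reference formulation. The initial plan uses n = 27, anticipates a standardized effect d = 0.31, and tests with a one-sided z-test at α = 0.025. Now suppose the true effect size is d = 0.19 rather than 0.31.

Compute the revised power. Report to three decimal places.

Power ≈ 0.165

With d = 0.19: δ = d·√n = 0.19 × √27 = 0.9873. Critical value z_{0.025} = 1.960.
Revised power = Φ(δ − 1.960) = Φ(-0.973) = 0.1654.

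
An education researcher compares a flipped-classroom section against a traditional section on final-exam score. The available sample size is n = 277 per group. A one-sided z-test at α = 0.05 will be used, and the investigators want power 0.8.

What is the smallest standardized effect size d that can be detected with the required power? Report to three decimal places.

Need Φ(δ − 1.645) = 0.8, so δ = 1.645 + 0.842 = 2.486.
δ = d·√(n/2) ⇒ d = δ/√(n/2) = 2.486/√(277/2) = 0.2113.

d ≈ 0.211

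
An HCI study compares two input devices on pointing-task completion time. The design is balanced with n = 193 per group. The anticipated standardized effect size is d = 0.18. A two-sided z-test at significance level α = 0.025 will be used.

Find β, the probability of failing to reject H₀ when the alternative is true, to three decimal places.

Noncentrality parameter: δ = d·√(n/2) = 0.18 × √(193/2) = 1.7682
Critical value for a two-sided test at α = 0.025: z_{α/2} = 2.241.
Power = Φ(δ − 2.241) + Φ(−δ − 2.241) = Φ(-0.473) + Φ(-4.010) = 0.3180 + 0.0000 = 0.3181.
Type II error: β = 1 − power = 1 − 0.3181 = 0.6819.

β ≈ 0.682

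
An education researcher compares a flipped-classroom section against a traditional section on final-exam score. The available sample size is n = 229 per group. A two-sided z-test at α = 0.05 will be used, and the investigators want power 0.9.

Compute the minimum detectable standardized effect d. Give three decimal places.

d ≈ 0.303

Need Φ(δ − 1.960) = 0.9, so δ = 1.960 + 1.282 = 3.242.
(Lower-tail contribution to power is negligible for δ > 0.)
δ = d·√(n/2) ⇒ d = δ/√(n/2) = 3.242/√(229/2) = 0.3029.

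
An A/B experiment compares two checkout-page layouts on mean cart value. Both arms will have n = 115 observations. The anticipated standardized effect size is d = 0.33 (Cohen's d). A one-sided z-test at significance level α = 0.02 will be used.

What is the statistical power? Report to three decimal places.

Power ≈ 0.673

Noncentrality parameter: δ = d·√(n/2) = 0.33 × √(115/2) = 2.5023
Critical value for a one-sided test at α = 0.02: z_α = 2.054.
Power = Φ(δ − 2.054) = Φ(0.449) = 0.6731.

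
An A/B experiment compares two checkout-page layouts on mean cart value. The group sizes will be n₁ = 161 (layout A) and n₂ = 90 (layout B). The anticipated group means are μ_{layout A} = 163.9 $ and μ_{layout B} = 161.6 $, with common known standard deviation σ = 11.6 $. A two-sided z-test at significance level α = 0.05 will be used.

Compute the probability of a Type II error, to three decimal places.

β ≈ 0.675

Standardized effect: d = |μ_{layout A} − μ_{layout B}| / σ = |163.9 − 161.6| / 11.6 = 0.1983
Noncentrality parameter: δ = d / √(1/n₁ + 1/n₂) = 0.1983 / √(1/161 + 1/90) = 1.5065
Two-sided α = 0.05 → critical value z_{0.025} = 1.960.
Power = Φ(δ − 1.960) + Φ(−δ − 1.960) = Φ(-0.453) + Φ(-3.466) = 0.3251 + 0.0003 = 0.3254.
Type II error: β = 1 − power = 1 − 0.3254 = 0.6746.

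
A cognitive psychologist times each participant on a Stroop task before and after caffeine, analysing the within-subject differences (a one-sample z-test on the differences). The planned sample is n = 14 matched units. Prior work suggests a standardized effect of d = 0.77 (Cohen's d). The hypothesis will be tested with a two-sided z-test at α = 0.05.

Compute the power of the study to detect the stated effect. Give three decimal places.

Noncentrality parameter: δ = d·√n = 0.77 × √14 = 2.8811
Two-sided α = 0.05 → critical value z_{0.025} = 1.960.
Power = Φ(δ − 1.960) + Φ(−δ − 1.960) = Φ(0.921) + Φ(-4.841) = 0.8215 + 0.0000 = 0.8215.

Power ≈ 0.822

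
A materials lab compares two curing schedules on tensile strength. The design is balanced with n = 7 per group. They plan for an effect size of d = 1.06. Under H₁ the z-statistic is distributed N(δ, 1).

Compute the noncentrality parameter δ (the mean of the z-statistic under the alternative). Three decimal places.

δ = d·√(n/2) = 1.06 × √(7/2) = 1.9831

δ ≈ 1.983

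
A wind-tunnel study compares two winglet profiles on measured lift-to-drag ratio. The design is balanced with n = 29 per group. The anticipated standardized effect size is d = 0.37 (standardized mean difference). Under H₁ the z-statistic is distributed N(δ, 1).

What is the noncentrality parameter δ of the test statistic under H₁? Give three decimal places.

The noncentrality parameter scales effect size by the design's sample-size factor: δ = d·√(n/2) = 0.37 × √(29/2) = 1.4089

δ ≈ 1.409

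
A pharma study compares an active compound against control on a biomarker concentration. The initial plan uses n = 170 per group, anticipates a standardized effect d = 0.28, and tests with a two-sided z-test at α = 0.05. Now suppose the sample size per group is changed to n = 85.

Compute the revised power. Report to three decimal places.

Power ≈ 0.447

With n = 85 per group: δ = d·√(n/2) = 0.28 × √(85/2) = 1.8254. Critical value z_{0.025} = 1.960.
Revised power = Φ(δ − 1.960) + Φ(−δ − 1.960) = Φ(-0.135) + Φ(-3.785) = 0.4465 + 0.0001 = 0.4465.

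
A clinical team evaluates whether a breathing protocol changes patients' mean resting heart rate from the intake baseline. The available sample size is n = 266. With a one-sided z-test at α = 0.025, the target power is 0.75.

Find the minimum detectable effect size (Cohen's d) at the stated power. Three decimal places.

d ≈ 0.162

Required noncentrality: δ = z_{0.025} + z_{0.25} = 1.960 + 0.674 = 2.634.
δ = d·√n ⇒ d = δ/√n = 2.634/√266 = 0.1615.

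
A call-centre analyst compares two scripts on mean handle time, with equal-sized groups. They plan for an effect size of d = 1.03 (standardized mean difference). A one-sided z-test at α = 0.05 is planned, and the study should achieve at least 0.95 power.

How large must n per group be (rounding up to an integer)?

n = 21 per group

Set Φ(δ − 1.645) = 0.95; then δ − 1.645 = Φ⁻¹(0.95) = 1.645, giving δ = 3.290.
δ = d·√(n/2) ⇒ n = 2(δ/d)² = 2 × (3.290 / 1.03)² = 20.40.
Rounding up, n = 21 per group.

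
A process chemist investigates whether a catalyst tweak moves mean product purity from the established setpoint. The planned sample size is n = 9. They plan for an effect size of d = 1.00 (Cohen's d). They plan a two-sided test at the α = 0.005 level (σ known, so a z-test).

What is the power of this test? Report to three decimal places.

Power ≈ 0.577

Noncentrality parameter: δ = d·√n = 1.00 × √9 = 3.0000
Critical value for a two-sided test at α = 0.005: z_{α/2} = 2.807.
Power = Φ(δ − 2.807) + Φ(−δ − 2.807) = Φ(0.193) + Φ(-5.807) = 0.5765 + 0.0000 = 0.5765.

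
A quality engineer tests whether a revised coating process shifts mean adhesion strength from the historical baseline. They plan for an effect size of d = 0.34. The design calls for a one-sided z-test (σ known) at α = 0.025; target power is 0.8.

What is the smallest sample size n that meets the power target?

n = 68

Set Φ(δ − 1.960) = 0.8; then δ − 1.960 = Φ⁻¹(0.8) = 0.842, giving δ = 2.802.
δ = d·√n ⇒ n = (δ/d)² = (2.802 / 0.34)² = 67.90.
Rounding up, n = 68.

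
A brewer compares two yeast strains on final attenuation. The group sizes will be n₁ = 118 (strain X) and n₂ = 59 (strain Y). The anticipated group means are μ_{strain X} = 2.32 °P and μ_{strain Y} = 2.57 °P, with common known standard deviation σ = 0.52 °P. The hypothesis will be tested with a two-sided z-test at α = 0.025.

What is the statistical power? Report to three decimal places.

Power ≈ 0.780

Standardized effect: d = |μ_{strain X} − μ_{strain Y}| / σ = |2.32 − 2.57| / 0.52 = 0.4808
Noncentrality parameter: δ = d / √(1/n₁ + 1/n₂) = 0.4808 / √(1/118 + 1/59) = 3.0152
Two-sided α = 0.025 → critical value z_{0.0125} = 2.241.
Power = Φ(δ − 2.241) + Φ(−δ − 2.241) = Φ(0.774) + Φ(-5.257) = 0.7805 + 0.0000 = 0.7805.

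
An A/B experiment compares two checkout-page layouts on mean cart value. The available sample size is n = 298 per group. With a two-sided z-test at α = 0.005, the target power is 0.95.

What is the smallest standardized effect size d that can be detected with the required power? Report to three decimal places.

d ≈ 0.365

Need Φ(δ − 2.807) = 0.95, so δ = 2.807 + 1.645 = 4.452.
(The second rejection-region term Φ(−δ − z_{α/2}) is negligible and dropped.)
δ = d·√(n/2) ⇒ d = δ/√(n/2) = 4.452/√(298/2) = 0.3647.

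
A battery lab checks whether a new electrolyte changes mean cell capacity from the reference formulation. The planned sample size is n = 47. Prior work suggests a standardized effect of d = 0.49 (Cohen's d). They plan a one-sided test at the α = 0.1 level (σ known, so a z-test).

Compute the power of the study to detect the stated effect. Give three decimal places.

Power ≈ 0.981

Noncentrality parameter: δ = d·√n = 0.49 × √47 = 3.3593
Critical value for a one-sided test at α = 0.1: z_α = 1.282.
Power = P(Z > 1.282 − δ) = Φ(2.078) = 0.9811.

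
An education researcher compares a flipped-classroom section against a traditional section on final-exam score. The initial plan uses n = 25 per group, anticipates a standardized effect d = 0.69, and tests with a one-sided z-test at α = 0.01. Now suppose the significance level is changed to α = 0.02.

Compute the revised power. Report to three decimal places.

δ = d·√(n/2) = 0.69 × √(25/2) = 2.4395 (unchanged). New critical value: z_{0.02} = 2.054.
Revised power = P(Z > 2.054 − δ) = Φ(0.386) = 0.6502.

Power ≈ 0.650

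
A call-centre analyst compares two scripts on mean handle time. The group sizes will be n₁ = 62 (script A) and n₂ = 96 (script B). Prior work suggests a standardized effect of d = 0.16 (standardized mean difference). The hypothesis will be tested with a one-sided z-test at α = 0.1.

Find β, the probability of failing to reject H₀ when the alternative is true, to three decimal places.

β ≈ 0.618

Noncentrality parameter: δ = d / √(1/n₁ + 1/n₂) = 0.16 / √(1/62 + 1/96) = 0.9820
One-sided α = 0.1 → critical value z_{0.1} = 1.282.
Power = Φ(δ − 1.282) = Φ(-0.300) = 0.3823.
Type II error: β = 1 − power = 1 − 0.3823 = 0.6177.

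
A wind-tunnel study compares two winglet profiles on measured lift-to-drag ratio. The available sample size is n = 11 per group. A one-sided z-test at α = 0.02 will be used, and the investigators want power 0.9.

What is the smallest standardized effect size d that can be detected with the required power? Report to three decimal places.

d ≈ 1.422

Required noncentrality: δ = z_{0.02} + z_{0.10} = 2.054 + 1.282 = 3.335.
δ = d·√(n/2) ⇒ d = δ/√(n/2) = 3.335/√(11/2) = 1.4222.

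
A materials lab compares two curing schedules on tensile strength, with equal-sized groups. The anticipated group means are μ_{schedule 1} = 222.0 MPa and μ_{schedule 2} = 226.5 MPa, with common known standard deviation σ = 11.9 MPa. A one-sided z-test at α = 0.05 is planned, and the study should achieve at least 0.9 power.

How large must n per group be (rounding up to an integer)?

Standardized effect: d = |μ_{schedule 1} − μ_{schedule 2}| / σ = |222.0 − 226.5| / 11.9 = 0.3782
For power 0.9 need Φ(δ − z_{0.05}) = 0.9, so δ = z_{0.05} + z_{0.10} = 1.645 + 1.282 = 2.926.
δ = d·√(n/2) ⇒ n = 2(δ/d)² = 2 × (2.926 / 0.3782)² = 119.78.
Rounding up, n = 120 per group.

n = 120 per group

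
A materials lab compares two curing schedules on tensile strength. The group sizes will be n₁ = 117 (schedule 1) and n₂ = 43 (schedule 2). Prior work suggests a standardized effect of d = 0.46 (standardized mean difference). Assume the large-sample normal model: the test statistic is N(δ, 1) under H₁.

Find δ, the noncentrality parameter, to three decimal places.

δ = d / √(1/n₁ + 1/n₂) = 0.46 / √(1/117 + 1/43) = 2.5794

δ ≈ 2.579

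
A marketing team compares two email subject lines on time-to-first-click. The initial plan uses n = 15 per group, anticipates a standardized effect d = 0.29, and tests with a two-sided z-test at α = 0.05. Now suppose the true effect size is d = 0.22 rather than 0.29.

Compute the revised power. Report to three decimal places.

Power ≈ 0.093

With d = 0.22: δ = d·√(n/2) = 0.22 × √(15/2) = 0.6025. Critical value z_{0.025} = 1.960.
Revised power = Φ(δ − 1.960) + Φ(−δ − 1.960) = Φ(-1.357) + Φ(-2.562) = 0.0873 + 0.0052 = 0.0925.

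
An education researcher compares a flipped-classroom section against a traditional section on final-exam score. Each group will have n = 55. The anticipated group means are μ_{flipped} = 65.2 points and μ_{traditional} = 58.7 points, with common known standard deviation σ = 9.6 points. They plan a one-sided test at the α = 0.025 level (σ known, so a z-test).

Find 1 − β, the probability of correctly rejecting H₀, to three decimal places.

Power ≈ 0.944

Standardized effect: d = |μ_{flipped} − μ_{traditional}| / σ = |65.2 − 58.7| / 9.6 = 0.6771
Noncentrality parameter: δ = d·√(n/2) = 0.6771 × √(55/2) = 3.5507
Critical value for a one-sided test at α = 0.025: z_α = 1.960.
Power = Φ(δ − 1.960) = Φ(1.591) = 0.9442.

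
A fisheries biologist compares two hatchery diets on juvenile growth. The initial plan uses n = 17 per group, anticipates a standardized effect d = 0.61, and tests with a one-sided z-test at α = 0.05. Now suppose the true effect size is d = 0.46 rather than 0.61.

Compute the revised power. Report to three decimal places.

Power ≈ 0.381

With d = 0.46: δ = d·√(n/2) = 0.46 × √(17/2) = 1.3411. Critical value z_{0.05} = 1.645.
Revised power = Φ(δ − 1.645) = Φ(-0.304) = 0.3807.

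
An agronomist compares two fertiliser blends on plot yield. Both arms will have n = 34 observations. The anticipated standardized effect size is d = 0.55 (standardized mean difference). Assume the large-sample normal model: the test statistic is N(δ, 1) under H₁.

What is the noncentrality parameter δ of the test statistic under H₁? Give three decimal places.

The noncentrality parameter scales effect size by the design's sample-size factor: δ = d·√(n/2) = 0.55 × √(34/2) = 2.2677

δ ≈ 2.268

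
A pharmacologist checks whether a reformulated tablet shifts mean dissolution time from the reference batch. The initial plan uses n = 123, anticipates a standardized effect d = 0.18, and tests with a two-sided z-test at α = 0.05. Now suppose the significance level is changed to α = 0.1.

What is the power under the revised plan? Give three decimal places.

Power ≈ 0.638

δ = d·√n = 0.18 × √123 = 1.9963 (unchanged). New critical value: z_{0.05} = 1.645.
Revised power = Φ(δ − 1.645) + Φ(−δ − 1.645) = Φ(0.351) + Φ(-3.641) = 0.6374 + 0.0001 = 0.6375.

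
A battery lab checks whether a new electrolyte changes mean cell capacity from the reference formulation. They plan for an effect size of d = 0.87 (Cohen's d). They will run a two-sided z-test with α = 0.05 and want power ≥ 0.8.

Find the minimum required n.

For power 0.8 need Φ(δ − z_{0.025}) = 0.8, so δ = z_{0.025} + z_{0.20} = 1.960 + 0.842 = 2.802.
(For δ > 0 the lower-tail rejection region contributes negligibly to power, so the one-term inversion is standard.)
δ = d·√n ⇒ n = (δ/d)² = (2.802 / 0.87)² = 10.37.
Round up to the next whole unit.

n = 11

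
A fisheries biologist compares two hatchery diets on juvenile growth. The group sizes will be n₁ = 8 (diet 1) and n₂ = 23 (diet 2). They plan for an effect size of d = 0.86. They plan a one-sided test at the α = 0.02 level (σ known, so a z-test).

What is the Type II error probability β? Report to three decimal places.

Noncentrality parameter: δ = d / √(1/n₁ + 1/n₂) = 0.86 / √(1/8 + 1/23) = 2.0952
One-sided α = 0.02 → critical value z_{0.02} = 2.054.
Power = P(Z > 2.054 − δ) = Φ(0.041) = 0.5165.
Type II error: β = 1 − power = 1 − 0.5165 = 0.4835.

β ≈ 0.483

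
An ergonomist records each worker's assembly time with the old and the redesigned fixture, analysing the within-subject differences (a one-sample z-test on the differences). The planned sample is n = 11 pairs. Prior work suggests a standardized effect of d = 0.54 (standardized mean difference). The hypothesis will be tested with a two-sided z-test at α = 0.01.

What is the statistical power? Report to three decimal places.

Noncentrality parameter: δ = d·√n = 0.54 × √11 = 1.7910
Two-sided α = 0.01 → critical value z_{0.005} = 2.576.
Power = Φ(δ − 2.576) + Φ(−δ − 2.576) = Φ(-0.785) + Φ(-4.367) = 0.2163 + 0.0000 = 0.2163.

Power ≈ 0.216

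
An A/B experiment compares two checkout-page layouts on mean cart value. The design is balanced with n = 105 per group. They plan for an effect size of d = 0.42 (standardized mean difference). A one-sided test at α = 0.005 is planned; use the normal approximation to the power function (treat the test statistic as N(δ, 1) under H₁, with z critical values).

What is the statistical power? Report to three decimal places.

Power ≈ 0.680

Noncentrality parameter: δ = d·√(n/2) = 0.42 × √(105/2) = 3.0432
One-sided α = 0.005 → critical value z_{0.005} = 2.576.
Power = P(Z > 2.576 − δ) = Φ(0.467) = 0.6799.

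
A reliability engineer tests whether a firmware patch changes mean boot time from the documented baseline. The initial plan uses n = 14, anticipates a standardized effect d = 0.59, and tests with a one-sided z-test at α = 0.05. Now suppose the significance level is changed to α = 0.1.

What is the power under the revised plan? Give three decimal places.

Power ≈ 0.823

δ = d·√n = 0.59 × √14 = 2.2076 (unchanged). New critical value: z_{0.1} = 1.282.
Revised power = Φ(δ − 1.282) = Φ(0.926) = 0.8228.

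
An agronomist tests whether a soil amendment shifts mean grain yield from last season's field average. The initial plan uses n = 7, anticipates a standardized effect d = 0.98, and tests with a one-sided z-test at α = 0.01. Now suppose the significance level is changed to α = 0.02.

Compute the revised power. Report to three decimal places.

Power ≈ 0.705

δ = d·√n = 0.98 × √7 = 2.5928 (unchanged). New critical value: z_{0.02} = 2.054.
Revised power = P(Z > 2.054 − δ) = Φ(0.539) = 0.7051.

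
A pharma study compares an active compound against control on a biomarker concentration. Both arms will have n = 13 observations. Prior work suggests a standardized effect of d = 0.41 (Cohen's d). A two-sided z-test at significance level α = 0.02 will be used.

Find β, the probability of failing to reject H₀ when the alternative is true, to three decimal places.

β ≈ 0.900

Noncentrality parameter: δ = d·√(n/2) = 0.41 × √(13/2) = 1.0453
Two-sided α = 0.02 → critical value z_{0.01} = 2.326.
Power = Φ(δ − 2.326) + Φ(−δ − 2.326) = Φ(-1.281) + Φ(-3.372) = 0.1001 + 0.0004 = 0.1005.
Type II error: β = 1 − power = 1 − 0.1005 = 0.8995.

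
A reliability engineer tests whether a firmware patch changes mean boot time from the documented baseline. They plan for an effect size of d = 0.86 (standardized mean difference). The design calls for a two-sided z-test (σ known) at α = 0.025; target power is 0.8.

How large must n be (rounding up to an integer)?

n = 13

For power 0.8 need Φ(δ − z_{0.0125}) = 0.8, so δ = z_{0.0125} + z_{0.20} = 2.241 + 0.842 = 3.083.
(For δ > 0 the lower-tail rejection region contributes negligibly to power, so the one-term inversion is standard.)
δ = d·√n ⇒ n = (δ/d)² = (3.083 / 0.86)² = 12.85.
Round up to the next whole unit.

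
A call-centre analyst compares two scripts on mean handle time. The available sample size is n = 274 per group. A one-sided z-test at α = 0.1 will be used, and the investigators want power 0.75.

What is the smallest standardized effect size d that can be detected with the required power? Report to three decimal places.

d ≈ 0.167

Required noncentrality: δ = z_{0.1} + z_{0.25} = 1.282 + 0.674 = 1.956.
δ = d·√(n/2) ⇒ d = δ/√(n/2) = 1.956/√(274/2) = 0.1671.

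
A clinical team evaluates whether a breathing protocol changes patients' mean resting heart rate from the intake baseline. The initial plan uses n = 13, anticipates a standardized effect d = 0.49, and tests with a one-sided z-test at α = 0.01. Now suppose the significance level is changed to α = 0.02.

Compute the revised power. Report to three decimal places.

Power ≈ 0.387

δ = d·√n = 0.49 × √13 = 1.7667 (unchanged). New critical value: z_{0.02} = 2.054.
Revised power = P(Z > 2.054 − δ) = Φ(-0.287) = 0.3870.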